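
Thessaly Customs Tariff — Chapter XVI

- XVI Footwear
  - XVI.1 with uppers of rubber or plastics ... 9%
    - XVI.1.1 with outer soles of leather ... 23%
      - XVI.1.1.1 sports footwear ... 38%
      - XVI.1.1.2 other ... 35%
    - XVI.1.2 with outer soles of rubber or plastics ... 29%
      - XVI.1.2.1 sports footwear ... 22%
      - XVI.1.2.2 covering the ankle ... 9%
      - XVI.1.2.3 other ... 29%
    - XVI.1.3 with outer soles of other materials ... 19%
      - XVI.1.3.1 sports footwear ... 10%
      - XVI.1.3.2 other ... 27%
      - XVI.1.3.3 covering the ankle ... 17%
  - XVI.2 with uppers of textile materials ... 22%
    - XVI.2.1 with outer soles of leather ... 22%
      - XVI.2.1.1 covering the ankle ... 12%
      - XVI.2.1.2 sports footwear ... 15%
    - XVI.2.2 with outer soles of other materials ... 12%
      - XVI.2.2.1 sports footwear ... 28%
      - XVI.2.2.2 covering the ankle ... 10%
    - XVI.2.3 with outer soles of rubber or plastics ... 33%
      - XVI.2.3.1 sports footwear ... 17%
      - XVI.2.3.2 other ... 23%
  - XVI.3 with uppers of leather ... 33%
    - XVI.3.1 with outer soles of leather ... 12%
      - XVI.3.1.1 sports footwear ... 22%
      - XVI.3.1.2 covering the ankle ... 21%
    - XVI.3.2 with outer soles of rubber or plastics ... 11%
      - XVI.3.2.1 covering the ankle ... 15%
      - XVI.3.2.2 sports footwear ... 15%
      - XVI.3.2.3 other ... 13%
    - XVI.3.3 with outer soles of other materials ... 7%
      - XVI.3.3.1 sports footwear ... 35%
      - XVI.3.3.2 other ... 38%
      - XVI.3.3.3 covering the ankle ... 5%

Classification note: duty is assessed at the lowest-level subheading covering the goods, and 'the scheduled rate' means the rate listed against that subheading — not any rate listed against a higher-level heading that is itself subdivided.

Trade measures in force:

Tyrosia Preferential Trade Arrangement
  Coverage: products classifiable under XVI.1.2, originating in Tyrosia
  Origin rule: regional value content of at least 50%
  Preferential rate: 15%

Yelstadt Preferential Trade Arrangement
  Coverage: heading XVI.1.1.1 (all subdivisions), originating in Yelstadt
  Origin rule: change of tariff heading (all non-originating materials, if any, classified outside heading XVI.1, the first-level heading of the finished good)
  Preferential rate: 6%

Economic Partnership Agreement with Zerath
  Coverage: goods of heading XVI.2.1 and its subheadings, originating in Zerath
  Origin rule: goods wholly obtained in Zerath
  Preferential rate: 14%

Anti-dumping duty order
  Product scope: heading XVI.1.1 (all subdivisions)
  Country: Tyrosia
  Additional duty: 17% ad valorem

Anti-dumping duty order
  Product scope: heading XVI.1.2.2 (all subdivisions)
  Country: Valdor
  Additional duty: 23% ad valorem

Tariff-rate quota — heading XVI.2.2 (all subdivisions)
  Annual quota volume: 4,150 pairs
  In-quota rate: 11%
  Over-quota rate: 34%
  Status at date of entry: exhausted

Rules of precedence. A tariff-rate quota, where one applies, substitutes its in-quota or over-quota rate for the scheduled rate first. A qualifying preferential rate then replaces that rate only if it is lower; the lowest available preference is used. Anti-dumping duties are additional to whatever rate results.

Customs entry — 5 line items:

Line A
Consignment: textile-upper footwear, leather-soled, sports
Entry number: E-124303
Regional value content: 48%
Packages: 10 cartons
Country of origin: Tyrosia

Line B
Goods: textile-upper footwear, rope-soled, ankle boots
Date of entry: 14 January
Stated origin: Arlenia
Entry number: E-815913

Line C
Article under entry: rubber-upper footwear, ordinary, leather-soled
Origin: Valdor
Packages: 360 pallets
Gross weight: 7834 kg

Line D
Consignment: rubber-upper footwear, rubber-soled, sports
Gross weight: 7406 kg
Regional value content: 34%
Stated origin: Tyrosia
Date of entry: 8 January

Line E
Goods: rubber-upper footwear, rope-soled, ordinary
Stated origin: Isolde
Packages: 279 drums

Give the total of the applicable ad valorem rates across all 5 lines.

Line A: textile-upper → XVI.2; leather-soled → XVI.2.1; sports → XVI.2.1.2. Scheduled 15%. Tyrosia agreement on XVI.1.2: XVI.2.1.2 not covered. → 15%.
Line B: textile-upper → XVI.2; rope-soled → XVI.2.2; ankle boots → XVI.2.2.2. Scheduled 10%. quota on XVI.2.2 exhausted → over-quota 34%. → 34%.
Line C: rubber-upper → XVI.1; leather-soled → XVI.1.1; ordinary → XVI.1.1.2. Scheduled 35%. No special measure applies. → 35%.
Line D: rubber-upper → XVI.1; rubber-soled → XVI.1.2; sports → XVI.1.2.1. Scheduled 22%. Tyrosia agreement on XVI.1.2: RVC < 50%. → 22%.
Line E: rubber-upper → XVI.1; rope-soled → XVI.1.3; ordinary → XVI.1.3.2. Scheduled 27%. No special measure applies. → 27%.
Sum: 15% + 34% + 35% + 22% + 27% = 133%.

133%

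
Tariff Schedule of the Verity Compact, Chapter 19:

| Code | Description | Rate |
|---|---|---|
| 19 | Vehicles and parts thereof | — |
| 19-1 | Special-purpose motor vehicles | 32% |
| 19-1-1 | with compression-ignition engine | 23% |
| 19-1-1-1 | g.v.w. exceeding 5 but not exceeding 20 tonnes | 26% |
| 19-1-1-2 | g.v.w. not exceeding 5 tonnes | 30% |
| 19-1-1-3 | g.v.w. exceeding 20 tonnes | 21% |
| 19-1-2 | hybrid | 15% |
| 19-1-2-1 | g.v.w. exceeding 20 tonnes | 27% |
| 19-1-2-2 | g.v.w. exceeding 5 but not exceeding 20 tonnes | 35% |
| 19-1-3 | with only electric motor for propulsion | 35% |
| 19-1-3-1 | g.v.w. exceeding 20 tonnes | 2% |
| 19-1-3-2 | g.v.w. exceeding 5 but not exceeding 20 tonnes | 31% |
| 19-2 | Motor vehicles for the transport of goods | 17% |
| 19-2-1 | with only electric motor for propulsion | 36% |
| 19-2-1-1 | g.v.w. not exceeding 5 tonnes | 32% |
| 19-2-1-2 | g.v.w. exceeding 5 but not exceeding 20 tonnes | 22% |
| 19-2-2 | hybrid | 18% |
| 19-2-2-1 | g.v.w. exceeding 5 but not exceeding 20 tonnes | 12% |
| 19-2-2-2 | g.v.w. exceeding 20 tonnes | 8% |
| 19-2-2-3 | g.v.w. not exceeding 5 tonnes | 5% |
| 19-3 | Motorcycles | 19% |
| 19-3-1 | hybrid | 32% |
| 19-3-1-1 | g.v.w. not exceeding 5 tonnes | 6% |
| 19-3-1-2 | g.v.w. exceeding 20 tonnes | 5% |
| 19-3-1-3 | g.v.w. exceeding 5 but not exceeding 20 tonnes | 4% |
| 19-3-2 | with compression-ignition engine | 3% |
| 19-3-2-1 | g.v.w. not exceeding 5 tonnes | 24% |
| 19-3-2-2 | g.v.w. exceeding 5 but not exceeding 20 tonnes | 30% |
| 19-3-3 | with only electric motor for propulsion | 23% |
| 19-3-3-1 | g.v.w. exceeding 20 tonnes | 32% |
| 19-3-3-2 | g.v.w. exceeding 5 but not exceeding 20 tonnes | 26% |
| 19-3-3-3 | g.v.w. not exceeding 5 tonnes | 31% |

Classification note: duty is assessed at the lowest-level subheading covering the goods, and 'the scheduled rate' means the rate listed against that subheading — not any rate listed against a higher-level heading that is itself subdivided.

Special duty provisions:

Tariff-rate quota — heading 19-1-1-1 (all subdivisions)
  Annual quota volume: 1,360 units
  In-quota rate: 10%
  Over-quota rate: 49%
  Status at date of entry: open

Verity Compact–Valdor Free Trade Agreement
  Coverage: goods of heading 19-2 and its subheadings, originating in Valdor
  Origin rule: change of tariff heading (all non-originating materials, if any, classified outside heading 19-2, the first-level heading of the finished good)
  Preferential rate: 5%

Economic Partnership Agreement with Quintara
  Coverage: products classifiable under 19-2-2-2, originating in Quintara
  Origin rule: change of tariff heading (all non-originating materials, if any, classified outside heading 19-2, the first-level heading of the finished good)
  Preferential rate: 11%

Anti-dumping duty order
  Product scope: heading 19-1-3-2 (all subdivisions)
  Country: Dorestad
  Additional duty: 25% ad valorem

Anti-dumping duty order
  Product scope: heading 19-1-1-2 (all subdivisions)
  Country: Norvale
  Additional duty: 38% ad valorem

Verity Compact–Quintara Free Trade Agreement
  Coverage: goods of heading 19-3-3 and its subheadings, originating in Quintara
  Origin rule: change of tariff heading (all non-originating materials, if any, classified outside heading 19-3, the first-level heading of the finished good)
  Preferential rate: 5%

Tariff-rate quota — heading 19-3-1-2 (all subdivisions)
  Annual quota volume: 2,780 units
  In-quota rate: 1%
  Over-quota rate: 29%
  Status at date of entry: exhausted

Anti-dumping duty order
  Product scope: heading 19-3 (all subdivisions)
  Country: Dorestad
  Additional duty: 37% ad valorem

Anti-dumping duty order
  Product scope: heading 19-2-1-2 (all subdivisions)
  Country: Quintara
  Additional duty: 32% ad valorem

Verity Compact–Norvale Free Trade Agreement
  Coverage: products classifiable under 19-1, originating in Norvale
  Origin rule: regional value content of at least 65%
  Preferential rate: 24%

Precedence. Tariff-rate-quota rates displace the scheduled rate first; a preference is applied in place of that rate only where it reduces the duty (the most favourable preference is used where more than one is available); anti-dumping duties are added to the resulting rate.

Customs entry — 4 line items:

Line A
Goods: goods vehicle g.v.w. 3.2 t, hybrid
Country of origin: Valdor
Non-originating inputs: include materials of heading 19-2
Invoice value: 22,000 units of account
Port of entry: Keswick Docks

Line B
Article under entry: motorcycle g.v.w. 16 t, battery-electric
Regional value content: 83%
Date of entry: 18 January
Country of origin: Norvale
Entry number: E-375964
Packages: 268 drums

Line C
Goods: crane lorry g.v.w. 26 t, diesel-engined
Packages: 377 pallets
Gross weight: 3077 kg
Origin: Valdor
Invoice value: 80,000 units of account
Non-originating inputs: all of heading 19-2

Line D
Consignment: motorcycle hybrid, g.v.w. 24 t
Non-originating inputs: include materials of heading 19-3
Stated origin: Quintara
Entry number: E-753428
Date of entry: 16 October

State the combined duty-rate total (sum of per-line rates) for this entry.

81%

Line A: goods vehicle → 19-2; hybrid → 19-2-2; g.v.w. 3.2 t → 19-2-2-3. Scheduled 5%. Valdor agreement on 19-2: CTH not met. → 5%.
Line B: motorcycle → 19-3; battery-electric → 19-3-3; g.v.w. 16 t → 19-3-3-2. Scheduled 26%. Norvale agreement on 19-1: 19-3-3-2 not covered. → 26%.
Line C: crane lorry → 19-1; diesel-engined → 19-1-1; g.v.w. 26 t → 19-1-1-3. Scheduled 21%. Valdor agreement on 19-2: 19-1-1-3 not covered. → 21%.
Line D: motorcycle → 19-3; hybrid → 19-3-1; g.v.w. 24 t → 19-3-1-2. Scheduled 5%. quota on 19-3-1-2 exhausted → over-quota 29%; Quintara agreement on 19-2-2-2: 19-3-1-2 not covered; Quintara agreement on 19-3-3: 19-3-1-2 not covered. → 29%.
Sum: 5% + 26% + 21% + 29% = 81%.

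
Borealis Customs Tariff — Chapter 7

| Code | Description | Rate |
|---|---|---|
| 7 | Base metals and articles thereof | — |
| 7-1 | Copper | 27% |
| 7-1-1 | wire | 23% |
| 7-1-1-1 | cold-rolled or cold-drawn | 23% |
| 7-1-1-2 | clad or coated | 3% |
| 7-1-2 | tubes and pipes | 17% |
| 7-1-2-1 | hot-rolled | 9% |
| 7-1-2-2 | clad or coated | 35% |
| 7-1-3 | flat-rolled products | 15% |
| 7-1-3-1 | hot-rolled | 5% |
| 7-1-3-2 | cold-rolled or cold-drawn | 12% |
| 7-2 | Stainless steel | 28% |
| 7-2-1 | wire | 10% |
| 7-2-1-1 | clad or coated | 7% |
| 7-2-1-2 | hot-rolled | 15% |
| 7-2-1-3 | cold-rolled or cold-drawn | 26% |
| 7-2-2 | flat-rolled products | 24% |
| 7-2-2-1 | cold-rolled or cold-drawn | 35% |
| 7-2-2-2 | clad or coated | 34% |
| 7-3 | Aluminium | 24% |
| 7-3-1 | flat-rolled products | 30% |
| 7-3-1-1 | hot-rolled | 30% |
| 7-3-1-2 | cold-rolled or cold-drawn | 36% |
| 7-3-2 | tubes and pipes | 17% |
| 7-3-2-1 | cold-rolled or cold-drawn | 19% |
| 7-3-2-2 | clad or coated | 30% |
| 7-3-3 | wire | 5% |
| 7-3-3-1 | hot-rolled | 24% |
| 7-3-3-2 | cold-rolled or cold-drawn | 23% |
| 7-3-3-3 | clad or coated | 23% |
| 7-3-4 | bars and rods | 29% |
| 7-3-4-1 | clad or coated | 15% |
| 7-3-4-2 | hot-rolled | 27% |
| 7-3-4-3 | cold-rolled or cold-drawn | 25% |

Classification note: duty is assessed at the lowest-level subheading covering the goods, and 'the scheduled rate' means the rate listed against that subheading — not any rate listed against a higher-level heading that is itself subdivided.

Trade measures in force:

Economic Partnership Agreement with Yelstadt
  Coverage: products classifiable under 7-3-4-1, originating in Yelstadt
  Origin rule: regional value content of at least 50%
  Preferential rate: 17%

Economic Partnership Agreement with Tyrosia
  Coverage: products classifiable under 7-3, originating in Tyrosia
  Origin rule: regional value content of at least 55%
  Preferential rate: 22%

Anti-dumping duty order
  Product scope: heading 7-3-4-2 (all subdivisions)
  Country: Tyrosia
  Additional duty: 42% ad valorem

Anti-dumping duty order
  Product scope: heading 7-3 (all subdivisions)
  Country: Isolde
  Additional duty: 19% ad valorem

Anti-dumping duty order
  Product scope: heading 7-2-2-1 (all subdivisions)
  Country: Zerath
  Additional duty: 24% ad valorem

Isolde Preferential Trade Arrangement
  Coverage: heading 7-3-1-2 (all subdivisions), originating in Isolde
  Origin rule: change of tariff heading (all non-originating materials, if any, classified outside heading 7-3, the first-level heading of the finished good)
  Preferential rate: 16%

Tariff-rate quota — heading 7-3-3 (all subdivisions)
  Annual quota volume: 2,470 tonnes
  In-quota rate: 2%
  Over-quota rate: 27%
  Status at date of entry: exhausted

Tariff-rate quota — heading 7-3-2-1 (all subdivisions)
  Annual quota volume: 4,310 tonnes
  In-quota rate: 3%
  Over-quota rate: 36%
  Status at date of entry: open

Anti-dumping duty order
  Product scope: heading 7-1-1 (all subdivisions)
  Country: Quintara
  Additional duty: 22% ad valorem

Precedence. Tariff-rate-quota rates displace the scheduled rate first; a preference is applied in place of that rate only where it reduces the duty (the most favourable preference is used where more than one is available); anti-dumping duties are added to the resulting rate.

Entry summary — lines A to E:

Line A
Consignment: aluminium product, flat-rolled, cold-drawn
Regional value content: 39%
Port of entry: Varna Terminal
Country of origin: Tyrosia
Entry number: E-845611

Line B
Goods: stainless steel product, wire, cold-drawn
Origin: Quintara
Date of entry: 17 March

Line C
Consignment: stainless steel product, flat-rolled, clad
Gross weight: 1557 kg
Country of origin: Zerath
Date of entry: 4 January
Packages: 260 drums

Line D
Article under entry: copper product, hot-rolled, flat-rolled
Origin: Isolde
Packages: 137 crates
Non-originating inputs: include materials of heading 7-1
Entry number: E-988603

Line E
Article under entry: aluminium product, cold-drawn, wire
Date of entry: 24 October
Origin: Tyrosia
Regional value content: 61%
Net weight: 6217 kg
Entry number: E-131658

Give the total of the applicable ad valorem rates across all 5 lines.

123%

Line A: aluminium → 7-3; flat-rolled → 7-3-1; cold-drawn → 7-3-1-2. Scheduled 36%. Tyrosia agreement on 7-3: RVC < 55%. → 36%.
Line B: stainless steel → 7-2; wire → 7-2-1; cold-drawn → 7-2-1-3. Scheduled 26%. No special measure applies. → 26%.
Line C: stainless steel → 7-2; flat-rolled → 7-2-2; clad → 7-2-2-2. Scheduled 34%. No special measure applies. → 34%.
Line D: copper → 7-1; flat-rolled → 7-1-3; hot-rolled → 7-1-3-1. Scheduled 5%. Isolde agreement on 7-3-1-2: 7-1-3-1 not covered. → 5%.
Line E: aluminium → 7-3; wire → 7-3-3; cold-drawn → 7-3-3-2. Scheduled 23%. quota on 7-3-3 exhausted → over-quota 27%; Tyrosia agreement on 7-3: RVC ≥ 55% → 22% available; preferential 22%. → 22%.
Sum: 36% + 26% + 34% + 5% + 22% = 123%.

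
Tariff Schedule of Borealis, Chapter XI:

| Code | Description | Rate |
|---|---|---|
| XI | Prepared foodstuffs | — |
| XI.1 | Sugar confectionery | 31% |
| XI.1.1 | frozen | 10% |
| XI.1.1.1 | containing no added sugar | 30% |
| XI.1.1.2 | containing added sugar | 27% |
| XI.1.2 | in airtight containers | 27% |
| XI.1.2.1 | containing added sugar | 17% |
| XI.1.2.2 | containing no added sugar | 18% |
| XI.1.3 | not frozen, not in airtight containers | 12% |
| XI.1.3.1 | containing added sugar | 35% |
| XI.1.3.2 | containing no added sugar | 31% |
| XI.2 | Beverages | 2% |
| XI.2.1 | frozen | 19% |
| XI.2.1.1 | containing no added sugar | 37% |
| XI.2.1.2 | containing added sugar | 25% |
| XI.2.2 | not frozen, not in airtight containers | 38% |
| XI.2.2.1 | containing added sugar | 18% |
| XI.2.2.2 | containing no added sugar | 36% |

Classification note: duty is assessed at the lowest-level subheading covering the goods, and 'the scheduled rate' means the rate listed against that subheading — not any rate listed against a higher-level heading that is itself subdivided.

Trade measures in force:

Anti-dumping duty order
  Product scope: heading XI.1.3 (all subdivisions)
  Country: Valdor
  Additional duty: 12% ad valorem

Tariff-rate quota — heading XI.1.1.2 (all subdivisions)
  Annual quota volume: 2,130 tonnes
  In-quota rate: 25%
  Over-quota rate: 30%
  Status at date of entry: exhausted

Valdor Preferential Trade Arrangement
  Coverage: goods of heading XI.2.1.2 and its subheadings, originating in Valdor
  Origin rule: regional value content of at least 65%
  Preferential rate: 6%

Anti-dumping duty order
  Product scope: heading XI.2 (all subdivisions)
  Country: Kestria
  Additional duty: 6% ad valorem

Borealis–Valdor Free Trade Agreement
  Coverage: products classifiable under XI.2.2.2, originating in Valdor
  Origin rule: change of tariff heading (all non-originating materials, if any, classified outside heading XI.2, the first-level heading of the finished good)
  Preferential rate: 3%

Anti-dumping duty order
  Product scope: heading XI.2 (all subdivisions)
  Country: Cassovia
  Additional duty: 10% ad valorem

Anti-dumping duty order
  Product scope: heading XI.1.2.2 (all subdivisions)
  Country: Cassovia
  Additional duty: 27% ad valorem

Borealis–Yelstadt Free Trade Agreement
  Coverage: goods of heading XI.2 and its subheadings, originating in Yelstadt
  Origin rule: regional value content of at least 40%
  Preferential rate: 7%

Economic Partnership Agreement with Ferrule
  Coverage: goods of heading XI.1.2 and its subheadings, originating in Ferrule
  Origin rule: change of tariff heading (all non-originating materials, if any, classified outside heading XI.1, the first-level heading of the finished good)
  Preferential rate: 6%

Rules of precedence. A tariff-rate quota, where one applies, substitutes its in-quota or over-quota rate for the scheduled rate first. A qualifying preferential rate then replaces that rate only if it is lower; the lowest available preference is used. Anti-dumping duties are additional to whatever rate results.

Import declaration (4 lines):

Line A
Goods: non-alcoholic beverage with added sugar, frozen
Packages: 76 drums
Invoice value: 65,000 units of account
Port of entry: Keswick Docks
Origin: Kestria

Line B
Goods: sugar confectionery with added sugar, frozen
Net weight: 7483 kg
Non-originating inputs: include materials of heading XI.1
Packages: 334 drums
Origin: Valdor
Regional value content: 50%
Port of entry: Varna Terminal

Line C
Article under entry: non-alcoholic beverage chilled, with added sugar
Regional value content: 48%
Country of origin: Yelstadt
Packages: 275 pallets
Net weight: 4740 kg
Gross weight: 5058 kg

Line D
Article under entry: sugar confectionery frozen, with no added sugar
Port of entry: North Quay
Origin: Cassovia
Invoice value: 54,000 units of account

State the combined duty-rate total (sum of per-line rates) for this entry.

Line A: non-alcoholic beverage → XI.2; frozen → XI.2.1; with added sugar → XI.2.1.2. Scheduled 25%. anti-dumping (Kestria, XI.2): +6%; total 25% + 6% = 31%. → 31%.
Line B: sugar confectionery → XI.1; frozen → XI.1.1; with added sugar → XI.1.1.2. Scheduled 27%. quota on XI.1.1.2 exhausted → over-quota 30%; Valdor agreement on XI.2.1.2: XI.1.1.2 not covered; Valdor agreement on XI.2.2.2: XI.1.1.2 not covered. → 30%.
Line C: non-alcoholic beverage → XI.2; chilled → XI.2.2; with added sugar → XI.2.2.1. Scheduled 18%. Yelstadt agreement on XI.2: RVC ≥ 40% → 7% available; preferential 7%. → 7%.
Line D: sugar confectionery → XI.1; frozen → XI.1.1; with no added sugar → XI.1.1.1. Scheduled 30%. No special measure applies. → 30%.
Sum: 31% + 30% + 7% + 30% = 98%.

98%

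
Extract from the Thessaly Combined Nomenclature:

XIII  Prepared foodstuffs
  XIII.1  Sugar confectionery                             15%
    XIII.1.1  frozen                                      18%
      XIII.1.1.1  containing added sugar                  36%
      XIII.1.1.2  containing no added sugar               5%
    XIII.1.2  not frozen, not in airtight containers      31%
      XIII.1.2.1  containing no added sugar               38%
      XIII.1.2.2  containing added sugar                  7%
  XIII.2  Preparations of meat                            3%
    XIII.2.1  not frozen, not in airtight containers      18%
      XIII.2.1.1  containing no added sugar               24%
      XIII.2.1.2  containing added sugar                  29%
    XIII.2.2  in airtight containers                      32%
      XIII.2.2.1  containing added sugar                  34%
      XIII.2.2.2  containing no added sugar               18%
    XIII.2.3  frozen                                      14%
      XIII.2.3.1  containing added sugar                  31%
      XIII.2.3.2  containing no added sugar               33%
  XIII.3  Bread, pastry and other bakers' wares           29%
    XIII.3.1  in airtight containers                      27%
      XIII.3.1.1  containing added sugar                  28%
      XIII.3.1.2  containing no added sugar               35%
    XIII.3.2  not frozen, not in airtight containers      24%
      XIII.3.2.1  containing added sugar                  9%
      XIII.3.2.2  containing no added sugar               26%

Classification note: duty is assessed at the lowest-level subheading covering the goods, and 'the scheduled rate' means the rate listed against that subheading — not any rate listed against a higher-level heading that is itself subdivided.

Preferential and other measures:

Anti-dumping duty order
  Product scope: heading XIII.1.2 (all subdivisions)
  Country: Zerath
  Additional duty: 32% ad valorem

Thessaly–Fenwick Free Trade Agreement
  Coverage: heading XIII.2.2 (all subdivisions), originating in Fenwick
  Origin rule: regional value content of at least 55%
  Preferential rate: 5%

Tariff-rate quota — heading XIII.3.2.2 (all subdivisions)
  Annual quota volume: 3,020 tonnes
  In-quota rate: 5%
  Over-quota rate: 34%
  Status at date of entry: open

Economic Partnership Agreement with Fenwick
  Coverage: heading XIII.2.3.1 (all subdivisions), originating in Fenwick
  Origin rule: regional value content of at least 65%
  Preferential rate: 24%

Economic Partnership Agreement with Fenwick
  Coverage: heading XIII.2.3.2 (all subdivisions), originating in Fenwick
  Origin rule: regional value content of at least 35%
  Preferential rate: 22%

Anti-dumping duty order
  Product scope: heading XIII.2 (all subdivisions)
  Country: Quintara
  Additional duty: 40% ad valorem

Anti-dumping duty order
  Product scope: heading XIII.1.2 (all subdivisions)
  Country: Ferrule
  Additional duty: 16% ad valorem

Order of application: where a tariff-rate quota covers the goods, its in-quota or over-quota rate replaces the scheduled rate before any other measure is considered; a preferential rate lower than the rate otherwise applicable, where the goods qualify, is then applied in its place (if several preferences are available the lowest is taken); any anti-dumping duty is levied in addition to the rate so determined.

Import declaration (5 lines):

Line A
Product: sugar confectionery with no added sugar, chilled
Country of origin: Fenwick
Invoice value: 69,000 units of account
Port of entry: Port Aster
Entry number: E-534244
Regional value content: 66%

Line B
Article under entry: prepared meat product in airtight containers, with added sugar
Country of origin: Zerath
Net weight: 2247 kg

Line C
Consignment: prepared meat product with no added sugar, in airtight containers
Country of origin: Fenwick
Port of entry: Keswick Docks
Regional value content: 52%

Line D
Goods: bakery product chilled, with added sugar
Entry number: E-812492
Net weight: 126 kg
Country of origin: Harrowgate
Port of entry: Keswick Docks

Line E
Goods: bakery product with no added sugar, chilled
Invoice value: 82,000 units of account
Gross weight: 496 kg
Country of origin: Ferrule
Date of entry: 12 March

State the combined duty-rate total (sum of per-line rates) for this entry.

Line A: sugar confectionery → XIII.1; chilled → XIII.1.2; with no added sugar → XIII.1.2.1. Scheduled 38%. Fenwick agreement on XIII.2.2: XIII.1.2.1 not covered; Fenwick agreement on XIII.2.3.1: XIII.1.2.1 not covered; Fenwick agreement on XIII.2.3.2: XIII.1.2.1 not covered. → 38%.
Line B: prepared meat product → XIII.2; in airtight containers → XIII.2.2; with added sugar → XIII.2.2.1. Scheduled 34%. No special measure applies. → 34%.
Line C: prepared meat product → XIII.2; in airtight containers → XIII.2.2; with no added sugar → XIII.2.2.2. Scheduled 18%. Fenwick agreement on XIII.2.2: RVC < 55%; Fenwick agreement on XIII.2.3.1: XIII.2.2.2 not covered; Fenwick agreement on XIII.2.3.2: XIII.2.2.2 not covered. → 18%.
Line D: bakery product → XIII.3; chilled → XIII.3.2; with added sugar → XIII.3.2.1. Scheduled 9%. No special measure applies. → 9%.
Line E: bakery product → XIII.3; chilled → XIII.3.2; with no added sugar → XIII.3.2.2. Scheduled 26%. quota on XIII.3.2.2 open → in-quota 5%. → 5%.
Sum: 38% + 34% + 18% + 9% + 5% = 104%.

104%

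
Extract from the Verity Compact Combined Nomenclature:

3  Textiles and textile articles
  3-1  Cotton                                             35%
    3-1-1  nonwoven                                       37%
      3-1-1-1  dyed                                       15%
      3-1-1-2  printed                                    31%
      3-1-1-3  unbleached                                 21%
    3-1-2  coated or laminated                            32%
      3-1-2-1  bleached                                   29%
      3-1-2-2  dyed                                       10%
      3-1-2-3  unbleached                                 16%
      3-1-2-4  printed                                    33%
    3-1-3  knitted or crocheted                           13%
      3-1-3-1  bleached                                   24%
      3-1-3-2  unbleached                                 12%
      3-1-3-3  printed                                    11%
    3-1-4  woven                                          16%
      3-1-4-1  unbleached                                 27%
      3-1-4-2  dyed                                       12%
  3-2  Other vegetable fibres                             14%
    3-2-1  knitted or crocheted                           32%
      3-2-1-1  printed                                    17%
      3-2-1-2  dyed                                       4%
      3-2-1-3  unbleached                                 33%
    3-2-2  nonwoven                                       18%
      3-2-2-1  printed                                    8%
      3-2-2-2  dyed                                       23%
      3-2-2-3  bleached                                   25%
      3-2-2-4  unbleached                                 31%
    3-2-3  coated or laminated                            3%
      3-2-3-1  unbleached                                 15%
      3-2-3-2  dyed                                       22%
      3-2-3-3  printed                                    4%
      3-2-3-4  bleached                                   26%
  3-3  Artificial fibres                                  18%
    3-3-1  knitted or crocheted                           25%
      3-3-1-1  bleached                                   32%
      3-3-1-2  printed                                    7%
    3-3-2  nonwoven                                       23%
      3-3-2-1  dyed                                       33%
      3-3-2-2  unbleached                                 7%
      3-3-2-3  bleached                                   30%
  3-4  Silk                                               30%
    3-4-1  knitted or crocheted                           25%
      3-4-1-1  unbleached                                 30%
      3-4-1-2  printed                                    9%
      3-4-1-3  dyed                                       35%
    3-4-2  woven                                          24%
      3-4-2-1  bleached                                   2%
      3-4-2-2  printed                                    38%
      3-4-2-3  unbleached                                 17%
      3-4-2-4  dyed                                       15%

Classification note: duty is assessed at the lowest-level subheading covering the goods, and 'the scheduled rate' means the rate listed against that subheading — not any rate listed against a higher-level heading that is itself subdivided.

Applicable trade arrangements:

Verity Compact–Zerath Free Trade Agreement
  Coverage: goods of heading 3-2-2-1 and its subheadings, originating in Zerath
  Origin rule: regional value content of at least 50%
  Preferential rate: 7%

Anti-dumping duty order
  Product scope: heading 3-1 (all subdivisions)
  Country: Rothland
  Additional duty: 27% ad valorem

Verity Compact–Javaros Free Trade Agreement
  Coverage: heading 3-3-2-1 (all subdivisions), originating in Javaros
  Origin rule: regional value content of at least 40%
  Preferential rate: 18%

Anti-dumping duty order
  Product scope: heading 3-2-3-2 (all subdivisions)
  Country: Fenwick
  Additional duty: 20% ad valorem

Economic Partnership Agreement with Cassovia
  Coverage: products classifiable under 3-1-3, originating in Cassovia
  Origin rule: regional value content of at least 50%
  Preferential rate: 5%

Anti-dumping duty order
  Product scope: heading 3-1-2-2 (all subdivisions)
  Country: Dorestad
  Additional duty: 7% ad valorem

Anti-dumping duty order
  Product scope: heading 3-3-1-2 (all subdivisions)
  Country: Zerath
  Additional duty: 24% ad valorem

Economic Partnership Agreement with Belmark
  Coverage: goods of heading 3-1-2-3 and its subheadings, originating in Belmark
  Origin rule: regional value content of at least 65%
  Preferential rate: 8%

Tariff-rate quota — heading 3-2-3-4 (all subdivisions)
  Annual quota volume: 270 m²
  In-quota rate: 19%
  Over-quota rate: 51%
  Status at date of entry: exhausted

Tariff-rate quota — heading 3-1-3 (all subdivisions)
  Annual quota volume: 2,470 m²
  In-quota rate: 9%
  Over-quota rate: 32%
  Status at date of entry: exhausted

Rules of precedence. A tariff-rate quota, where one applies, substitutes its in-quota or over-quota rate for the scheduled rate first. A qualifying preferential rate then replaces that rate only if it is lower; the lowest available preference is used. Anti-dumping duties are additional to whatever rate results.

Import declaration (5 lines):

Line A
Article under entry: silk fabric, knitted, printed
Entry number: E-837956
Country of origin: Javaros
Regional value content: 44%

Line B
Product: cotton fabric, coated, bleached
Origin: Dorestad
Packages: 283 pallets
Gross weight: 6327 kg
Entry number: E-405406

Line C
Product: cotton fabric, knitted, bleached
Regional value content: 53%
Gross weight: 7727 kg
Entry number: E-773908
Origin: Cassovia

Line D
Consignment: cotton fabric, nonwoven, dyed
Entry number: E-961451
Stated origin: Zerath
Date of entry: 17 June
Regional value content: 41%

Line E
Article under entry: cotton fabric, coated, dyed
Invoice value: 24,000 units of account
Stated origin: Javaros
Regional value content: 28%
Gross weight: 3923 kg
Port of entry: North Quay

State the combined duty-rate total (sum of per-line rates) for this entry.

Line A: silk → 3-4; knitted → 3-4-1; printed → 3-4-1-2. Scheduled 9%. Javaros agreement on 3-3-2-1: 3-4-1-2 not covered. → 9%.
Line B: cotton → 3-1; coated → 3-1-2; bleached → 3-1-2-1. Scheduled 29%. No special measure applies. → 29%.
Line C: cotton → 3-1; knitted → 3-1-3; bleached → 3-1-3-1. Scheduled 24%. quota on 3-1-3 exhausted → over-quota 32%; Cassovia agreement on 3-1-3: RVC ≥ 50% → 5% available; preferential 5%. → 5%.
Line D: cotton → 3-1; nonwoven → 3-1-1; dyed → 3-1-1-1. Scheduled 15%. Zerath agreement on 3-2-2-1: 3-1-1-1 not covered. → 15%.
Line E: cotton → 3-1; coated → 3-1-2; dyed → 3-1-2-2. Scheduled 10%. Javaros agreement on 3-3-2-1: 3-1-2-2 not covered. → 10%.
Sum: 9% + 29% + 5% + 15% + 10% = 68%.

68%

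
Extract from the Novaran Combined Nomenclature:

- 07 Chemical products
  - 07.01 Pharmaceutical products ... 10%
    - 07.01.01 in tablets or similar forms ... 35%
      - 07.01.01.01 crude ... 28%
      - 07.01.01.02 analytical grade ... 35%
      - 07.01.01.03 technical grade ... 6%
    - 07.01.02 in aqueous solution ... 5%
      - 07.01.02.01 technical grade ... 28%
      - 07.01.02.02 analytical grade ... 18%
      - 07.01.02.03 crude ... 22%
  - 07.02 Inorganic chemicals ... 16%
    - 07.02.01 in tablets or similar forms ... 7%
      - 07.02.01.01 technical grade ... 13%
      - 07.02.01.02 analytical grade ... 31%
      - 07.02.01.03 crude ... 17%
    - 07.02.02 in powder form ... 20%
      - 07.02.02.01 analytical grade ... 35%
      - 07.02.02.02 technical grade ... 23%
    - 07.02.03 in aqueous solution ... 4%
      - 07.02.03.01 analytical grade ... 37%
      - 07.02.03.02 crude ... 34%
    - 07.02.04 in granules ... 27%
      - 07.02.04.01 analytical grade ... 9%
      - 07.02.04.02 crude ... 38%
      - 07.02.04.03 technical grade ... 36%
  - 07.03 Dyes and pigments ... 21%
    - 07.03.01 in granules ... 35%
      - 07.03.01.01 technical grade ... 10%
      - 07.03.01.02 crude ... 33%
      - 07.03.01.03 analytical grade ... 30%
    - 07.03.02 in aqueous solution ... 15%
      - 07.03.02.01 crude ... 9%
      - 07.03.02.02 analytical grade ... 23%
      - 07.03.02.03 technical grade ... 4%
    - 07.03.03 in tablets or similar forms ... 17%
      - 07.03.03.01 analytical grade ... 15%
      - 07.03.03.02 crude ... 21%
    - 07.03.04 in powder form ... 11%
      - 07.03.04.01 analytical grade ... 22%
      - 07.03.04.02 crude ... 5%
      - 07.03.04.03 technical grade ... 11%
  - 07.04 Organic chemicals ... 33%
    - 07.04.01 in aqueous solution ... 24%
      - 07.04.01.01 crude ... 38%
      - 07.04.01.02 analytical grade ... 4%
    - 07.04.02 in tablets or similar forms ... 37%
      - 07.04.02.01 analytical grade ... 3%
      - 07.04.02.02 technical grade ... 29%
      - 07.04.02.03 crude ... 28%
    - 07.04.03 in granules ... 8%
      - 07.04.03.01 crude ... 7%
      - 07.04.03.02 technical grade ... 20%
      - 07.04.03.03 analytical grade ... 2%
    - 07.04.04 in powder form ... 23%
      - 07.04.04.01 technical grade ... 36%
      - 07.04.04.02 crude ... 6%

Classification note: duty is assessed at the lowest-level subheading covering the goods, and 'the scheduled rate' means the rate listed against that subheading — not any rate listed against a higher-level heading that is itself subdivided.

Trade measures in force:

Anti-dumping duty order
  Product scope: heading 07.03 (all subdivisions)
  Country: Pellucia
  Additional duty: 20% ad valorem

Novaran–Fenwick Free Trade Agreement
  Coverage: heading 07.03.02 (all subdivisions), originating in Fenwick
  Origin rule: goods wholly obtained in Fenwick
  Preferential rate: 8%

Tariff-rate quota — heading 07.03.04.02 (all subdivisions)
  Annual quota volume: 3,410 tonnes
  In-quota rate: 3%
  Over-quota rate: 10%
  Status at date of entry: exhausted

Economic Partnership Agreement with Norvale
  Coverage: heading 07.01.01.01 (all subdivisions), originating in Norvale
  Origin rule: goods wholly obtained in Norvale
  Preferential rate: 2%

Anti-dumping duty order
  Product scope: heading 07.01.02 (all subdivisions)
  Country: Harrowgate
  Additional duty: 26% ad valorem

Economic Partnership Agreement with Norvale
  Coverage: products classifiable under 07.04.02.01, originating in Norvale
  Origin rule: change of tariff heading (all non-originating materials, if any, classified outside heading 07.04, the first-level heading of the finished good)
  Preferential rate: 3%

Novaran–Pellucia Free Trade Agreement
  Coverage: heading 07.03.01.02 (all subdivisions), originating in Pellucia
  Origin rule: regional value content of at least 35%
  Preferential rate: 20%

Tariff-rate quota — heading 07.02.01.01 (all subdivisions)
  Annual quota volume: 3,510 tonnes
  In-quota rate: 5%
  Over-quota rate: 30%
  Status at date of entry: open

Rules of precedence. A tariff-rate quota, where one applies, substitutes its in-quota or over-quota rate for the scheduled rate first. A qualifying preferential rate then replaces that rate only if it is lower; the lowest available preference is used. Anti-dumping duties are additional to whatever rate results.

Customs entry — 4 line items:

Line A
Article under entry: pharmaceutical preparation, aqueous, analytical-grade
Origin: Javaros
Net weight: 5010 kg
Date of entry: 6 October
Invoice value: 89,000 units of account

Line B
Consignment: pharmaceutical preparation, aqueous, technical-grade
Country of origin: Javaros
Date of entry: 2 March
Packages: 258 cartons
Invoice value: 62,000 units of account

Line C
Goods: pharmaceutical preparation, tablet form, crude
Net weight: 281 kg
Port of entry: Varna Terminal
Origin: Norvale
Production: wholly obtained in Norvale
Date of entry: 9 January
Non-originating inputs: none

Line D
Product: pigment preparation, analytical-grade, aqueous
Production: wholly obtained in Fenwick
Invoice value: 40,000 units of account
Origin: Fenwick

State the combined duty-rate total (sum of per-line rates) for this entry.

56%

Line A: pharmaceutical → 07.01; aqueous → 07.01.02; analytical-grade → 07.01.02.02. Scheduled 18%. No special measure applies. → 18%.
Line B: pharmaceutical → 07.01; aqueous → 07.01.02; technical-grade → 07.01.02.01. Scheduled 28%. No special measure applies. → 28%.
Line C: pharmaceutical → 07.01; tablet form → 07.01.01; crude → 07.01.01.01. Scheduled 28%. Norvale agreement on 07.01.01.01: wholly obtained → 2% available; Norvale agreement on 07.04.02.01: 07.01.01.01 not covered; preferential 2%. → 2%.
Line D: pigment → 07.03; aqueous → 07.03.02; analytical-grade → 07.03.02.02. Scheduled 23%. Fenwick agreement on 07.03.02: wholly obtained → 8% available; preferential 8%. → 8%.
Sum: 18% + 28% + 2% + 8% = 56%.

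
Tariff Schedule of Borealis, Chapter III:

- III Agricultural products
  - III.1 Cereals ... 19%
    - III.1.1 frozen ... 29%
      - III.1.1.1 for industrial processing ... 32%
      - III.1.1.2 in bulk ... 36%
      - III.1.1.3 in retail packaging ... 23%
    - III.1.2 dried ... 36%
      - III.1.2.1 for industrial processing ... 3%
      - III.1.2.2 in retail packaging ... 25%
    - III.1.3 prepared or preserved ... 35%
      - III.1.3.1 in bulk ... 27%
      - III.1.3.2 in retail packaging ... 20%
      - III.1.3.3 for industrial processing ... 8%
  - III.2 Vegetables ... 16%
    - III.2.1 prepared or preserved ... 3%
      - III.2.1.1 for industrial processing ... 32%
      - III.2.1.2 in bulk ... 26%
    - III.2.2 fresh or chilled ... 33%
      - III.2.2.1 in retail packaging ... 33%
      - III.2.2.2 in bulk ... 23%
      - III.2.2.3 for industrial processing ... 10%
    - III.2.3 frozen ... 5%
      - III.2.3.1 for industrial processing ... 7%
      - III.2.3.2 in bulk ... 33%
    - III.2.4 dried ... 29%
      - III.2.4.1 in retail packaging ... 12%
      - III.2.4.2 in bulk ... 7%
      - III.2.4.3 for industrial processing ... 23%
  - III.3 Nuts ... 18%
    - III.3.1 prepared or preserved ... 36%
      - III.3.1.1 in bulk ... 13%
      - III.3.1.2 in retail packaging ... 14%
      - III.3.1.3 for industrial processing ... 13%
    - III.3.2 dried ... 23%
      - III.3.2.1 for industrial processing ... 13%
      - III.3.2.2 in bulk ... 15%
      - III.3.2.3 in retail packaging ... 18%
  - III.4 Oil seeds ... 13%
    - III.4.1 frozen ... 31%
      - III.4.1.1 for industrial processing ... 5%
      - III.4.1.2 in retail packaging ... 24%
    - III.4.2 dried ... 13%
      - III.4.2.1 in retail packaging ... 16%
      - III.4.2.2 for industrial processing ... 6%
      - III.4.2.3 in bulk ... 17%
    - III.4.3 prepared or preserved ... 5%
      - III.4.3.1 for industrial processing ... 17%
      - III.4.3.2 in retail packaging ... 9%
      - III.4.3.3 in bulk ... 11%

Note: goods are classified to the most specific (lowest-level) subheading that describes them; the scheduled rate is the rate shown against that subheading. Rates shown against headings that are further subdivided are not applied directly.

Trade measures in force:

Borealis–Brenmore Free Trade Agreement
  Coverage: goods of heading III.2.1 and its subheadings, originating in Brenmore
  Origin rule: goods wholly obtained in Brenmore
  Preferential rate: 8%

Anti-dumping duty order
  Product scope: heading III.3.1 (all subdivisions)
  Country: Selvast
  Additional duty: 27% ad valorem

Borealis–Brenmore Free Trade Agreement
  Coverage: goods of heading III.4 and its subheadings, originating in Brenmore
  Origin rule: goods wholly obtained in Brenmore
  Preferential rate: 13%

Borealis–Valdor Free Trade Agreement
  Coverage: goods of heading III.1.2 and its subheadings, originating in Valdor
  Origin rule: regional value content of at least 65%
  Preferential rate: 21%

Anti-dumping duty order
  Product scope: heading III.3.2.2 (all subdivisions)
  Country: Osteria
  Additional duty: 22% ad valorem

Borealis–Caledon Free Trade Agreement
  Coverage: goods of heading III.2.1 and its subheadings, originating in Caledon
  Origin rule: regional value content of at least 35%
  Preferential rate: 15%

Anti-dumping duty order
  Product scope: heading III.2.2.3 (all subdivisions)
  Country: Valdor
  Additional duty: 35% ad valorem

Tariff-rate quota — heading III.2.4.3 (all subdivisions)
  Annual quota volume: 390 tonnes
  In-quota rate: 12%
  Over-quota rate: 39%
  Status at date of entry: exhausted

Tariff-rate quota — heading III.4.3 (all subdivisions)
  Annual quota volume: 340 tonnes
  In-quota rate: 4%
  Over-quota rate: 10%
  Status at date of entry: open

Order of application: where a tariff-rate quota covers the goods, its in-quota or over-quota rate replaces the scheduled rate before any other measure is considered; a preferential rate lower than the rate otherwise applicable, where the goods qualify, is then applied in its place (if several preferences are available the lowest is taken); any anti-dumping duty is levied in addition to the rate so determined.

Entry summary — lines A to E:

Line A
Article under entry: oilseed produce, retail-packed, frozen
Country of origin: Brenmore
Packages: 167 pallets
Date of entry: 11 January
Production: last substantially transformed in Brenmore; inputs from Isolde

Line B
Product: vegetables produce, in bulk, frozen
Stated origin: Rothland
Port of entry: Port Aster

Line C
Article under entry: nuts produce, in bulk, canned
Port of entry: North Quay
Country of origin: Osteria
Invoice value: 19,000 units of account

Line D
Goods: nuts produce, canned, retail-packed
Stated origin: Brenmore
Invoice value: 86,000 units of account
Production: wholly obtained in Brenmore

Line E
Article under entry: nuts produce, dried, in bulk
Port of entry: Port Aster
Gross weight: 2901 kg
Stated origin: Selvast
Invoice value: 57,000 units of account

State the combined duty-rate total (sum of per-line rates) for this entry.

Line A: oilseed → III.4; frozen → III.4.1; retail-packed → III.4.1.2. Scheduled 24%. Brenmore agreement on III.2.1: III.4.1.2 not covered; Brenmore agreement on III.4: not wholly obtained. → 24%.
Line B: vegetables → III.2; frozen → III.2.3; in bulk → III.2.3.2. Scheduled 33%. No special measure applies. → 33%.
Line C: nuts → III.3; canned → III.3.1; in bulk → III.3.1.1. Scheduled 13%. No special measure applies. → 13%.
Line D: nuts → III.3; canned → III.3.1; retail-packed → III.3.1.2. Scheduled 14%. Brenmore agreement on III.2.1: III.3.1.2 not covered; Brenmore agreement on III.4: III.3.1.2 not covered. → 14%.
Line E: nuts → III.3; dried → III.3.2; in bulk → III.3.2.2. Scheduled 15%. No special measure applies. → 15%.
Sum: 24% + 33% + 13% + 14% + 15% = 99%.

99%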